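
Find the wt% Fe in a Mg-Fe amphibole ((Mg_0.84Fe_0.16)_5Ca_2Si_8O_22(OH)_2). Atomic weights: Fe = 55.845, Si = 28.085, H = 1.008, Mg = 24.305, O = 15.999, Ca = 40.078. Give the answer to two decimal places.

5.33 wt%

Formula mass = 4.20×24.305 + 0.80×55.845 + 2×40.078 + 8×28.085 + 24×15.999 + 2×1.008 = 837.585 g/mol, of which 44.676 g is Fe.
So Fe makes up 44.676/837.585 = 0.0533 of the mass, i.e. 5.33%.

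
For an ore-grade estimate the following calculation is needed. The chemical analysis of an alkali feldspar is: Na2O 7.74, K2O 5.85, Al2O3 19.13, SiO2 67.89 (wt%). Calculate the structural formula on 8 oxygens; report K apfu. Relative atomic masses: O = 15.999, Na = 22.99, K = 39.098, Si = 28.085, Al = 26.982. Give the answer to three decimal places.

0.330 K apfu

Na2O (M=61.979): mol = 0.12488; Na = 0.24976, O = 0.12488.
K2O (M=94.195): mol = 0.06211; K = 0.12422, O = 0.06211.
Al2O3 (M=101.961): mol = 0.18762; Al = 0.37524, O = 0.56286.
SiO2 (M=60.083): mol = 1.12994; Si = 1.12994, O = 2.25988.
ΣO = 3.00973; factor = 8/ΣO = 2.65805.
K apfu = 0.12422 × 2.65805 = 0.330.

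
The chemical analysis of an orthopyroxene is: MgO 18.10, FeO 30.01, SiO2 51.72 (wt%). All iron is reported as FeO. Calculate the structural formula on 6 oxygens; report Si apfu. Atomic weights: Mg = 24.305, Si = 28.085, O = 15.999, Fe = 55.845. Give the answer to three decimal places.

1.995 Si apfu

MgO (M=40.304): mol = 0.44909; Mg = 0.44909, O = 0.44909.
FeO (M=71.844): mol = 0.41771; Fe = 0.41771, O = 0.41771.
SiO2 (M=60.083): mol = 0.86081; Si = 0.86081, O = 1.72162.
ΣO = 2.58842; factor = 6/ΣO = 2.31802.
Si apfu = 0.86081 × 2.31802 = 1.995.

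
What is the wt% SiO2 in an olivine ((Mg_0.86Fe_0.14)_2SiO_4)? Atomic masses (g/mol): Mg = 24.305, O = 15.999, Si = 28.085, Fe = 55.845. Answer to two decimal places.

40.18 wt%

Molar mass of (Mg_0.86Fe_0.14)_2SiO_4 = 1.72·24.305 + 0.28·55.845 + 1·28.085 + 4·15.999 = 149.522 g/mol.
Each formula unit contains 1 Si, equivalent to 1/1 = 1.0000 mol SiO2.
M(SiO2) = 1×28.085 + 2×15.999 = 60.083 g/mol.
Mass of SiO2 per formula unit = 1.0000 × 60.083 = 60.083 g.
SiO2 wt% = 60.083 / 149.522 × 100 = 40.18%.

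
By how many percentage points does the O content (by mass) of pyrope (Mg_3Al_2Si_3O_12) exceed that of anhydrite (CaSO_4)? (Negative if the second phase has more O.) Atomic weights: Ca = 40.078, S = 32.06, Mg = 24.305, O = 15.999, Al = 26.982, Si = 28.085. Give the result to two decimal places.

M(Mg_3Al_2Si_3O_12) = 403.122 g/mol, so wt% O = 191.988/403.122 × 100 = 47.63%.
M(CaSO_4) = 136.134 g/mol, so wt% O = 63.996/136.134 × 100 = 47.01%.
47.63 − 47.01 = 0.62 pp.

0.62 percentage points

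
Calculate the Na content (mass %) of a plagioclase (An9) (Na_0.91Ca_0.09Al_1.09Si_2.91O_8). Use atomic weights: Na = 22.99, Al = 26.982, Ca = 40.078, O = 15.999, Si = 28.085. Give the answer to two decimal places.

Molar mass of Na_0.91Ca_0.09Al_1.09Si_2.91O_8: 0.91×22.99 + 0.09×40.078 + 1.09×26.982 + 2.91×28.085 + 8×15.999 = 263.658 g/mol.
Mass of Na per formula unit: 0.91 × 22.99 = 20.921 g.
Weight fraction Na = 20.921 / 263.658 = 0.0793.

7.93 mass %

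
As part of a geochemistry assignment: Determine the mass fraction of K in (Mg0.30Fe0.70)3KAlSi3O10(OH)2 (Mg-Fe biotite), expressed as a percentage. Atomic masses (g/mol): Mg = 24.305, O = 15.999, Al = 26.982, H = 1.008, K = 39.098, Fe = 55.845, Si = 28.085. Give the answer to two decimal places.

8.09 weight percent

Formula mass = 0.90·24.305 + 2.10·55.845 + 1·39.098 + 1·26.982 + 3·28.085 + 12·15.999 + 2·1.008 = 483.488 g/mol, of which 39.098 g is K.
So K makes up 39.098/483.488 = 0.0809 of the mass, i.e. 8.09%.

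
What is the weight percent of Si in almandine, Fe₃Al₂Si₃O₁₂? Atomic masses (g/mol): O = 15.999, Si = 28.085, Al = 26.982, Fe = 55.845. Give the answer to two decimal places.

16.93 wt%

Molar mass of Fe₃Al₂Si₃O₁₂: 3×55.845 + 2×26.982 + 3×28.085 + 12×15.999 = 497.742 g/mol.
Mass of Si per formula unit: 3 × 28.085 = 84.255 g.
Weight fraction Si = 84.255 / 497.742 = 0.1693.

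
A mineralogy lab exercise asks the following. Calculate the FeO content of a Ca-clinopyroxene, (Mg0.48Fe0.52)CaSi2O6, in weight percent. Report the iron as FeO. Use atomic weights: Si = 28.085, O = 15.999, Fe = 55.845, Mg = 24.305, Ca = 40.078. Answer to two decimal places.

16.04 wt%

M((Mg0.48Fe0.52)CaSi2O6) = 232.948 g/mol; M(FeO) = 71.844 g/mol.
Moles FeO per formula unit = 0.52 Fe ÷ 1 = 0.5200.
FeO fraction = (0.5200 × 71.844) / 232.948 = 37.359/232.948 = 0.1604.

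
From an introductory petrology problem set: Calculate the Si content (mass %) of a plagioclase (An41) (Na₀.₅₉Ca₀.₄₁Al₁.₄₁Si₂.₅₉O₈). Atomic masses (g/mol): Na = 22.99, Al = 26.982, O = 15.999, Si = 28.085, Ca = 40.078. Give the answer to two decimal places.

27.06 mass %

M(Na₀.₅₉Ca₀.₄₁Al₁.₄₁Si₂.₅₉O₈) = 268.773 g/mol.
Si contributes 2.59 × 28.085 = 72.740 g per mole.
72.740/268.773 = 0.2706 → 27.06%.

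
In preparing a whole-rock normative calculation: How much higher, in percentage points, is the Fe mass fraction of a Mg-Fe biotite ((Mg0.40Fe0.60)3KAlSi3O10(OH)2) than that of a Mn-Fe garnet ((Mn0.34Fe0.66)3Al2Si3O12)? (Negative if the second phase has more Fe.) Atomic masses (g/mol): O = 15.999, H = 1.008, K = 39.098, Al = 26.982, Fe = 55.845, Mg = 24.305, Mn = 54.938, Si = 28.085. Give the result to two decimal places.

First mineral: 100.521 g Fe in 474.026 g formula = 21.21 wt% Fe.
Second mineral: 110.573 g Fe in 496.817 g formula = 22.26 wt% Fe.
21.21% − 22.26% gives a difference of -1.05 percentage points.

-1.05 percentage points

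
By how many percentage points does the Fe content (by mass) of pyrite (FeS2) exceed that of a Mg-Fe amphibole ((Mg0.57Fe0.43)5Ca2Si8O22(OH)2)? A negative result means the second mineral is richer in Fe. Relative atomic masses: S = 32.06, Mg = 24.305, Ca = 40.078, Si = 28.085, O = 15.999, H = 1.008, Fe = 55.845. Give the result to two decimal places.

First mineral: 55.845 g Fe in 119.965 g formula = 46.55 wt% Fe.
Second mineral: 120.067 g Fe in 880.164 g formula = 13.64 wt% Fe.
46.55% − 13.64% gives a difference of 32.91 percentage points.

32.91 percentage points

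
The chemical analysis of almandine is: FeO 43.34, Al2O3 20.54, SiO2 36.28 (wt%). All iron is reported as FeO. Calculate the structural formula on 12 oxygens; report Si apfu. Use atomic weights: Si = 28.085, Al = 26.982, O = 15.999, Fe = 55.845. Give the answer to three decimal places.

FeO: 43.34/71.844 = 0.60325 mol → 0.60325 mol Fe, 0.60325 mol O.
Al2O3: 20.54/101.961 = 0.20145 mol → 0.40290 mol Al, 0.60435 mol O.
SiO2: 36.28/60.083 = 0.60383 mol → 0.60383 mol Si, 1.20766 mol O.
Total oxygen = 2.41526 mol. Normalization factor = 12/2.41526 = 4.96841.
Si per 12 O = 0.60383 × 4.96841 = 3.000.

3.000 Si apfu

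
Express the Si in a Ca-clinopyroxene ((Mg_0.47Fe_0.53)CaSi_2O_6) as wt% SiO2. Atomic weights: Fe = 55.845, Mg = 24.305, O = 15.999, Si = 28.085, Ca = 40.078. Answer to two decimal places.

51.52 wt%

Formula mass = 233.263 g/mol.
2 Si → 2.0000 mol SiO2 per formula unit; M(SiO2) = 60.083, so SiO2 mass = 120.166 g.
120.166/233.263 × 100 = 51.52 wt%.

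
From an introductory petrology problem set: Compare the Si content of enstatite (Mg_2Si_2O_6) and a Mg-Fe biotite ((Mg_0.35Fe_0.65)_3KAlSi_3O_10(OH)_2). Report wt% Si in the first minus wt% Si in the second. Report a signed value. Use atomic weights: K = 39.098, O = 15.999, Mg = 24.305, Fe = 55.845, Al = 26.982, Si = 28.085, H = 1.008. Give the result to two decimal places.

10.38 percentage points

First mineral: 56.170 g Si in 200.774 g formula = 27.98 wt% Si.
Second mineral: 84.255 g Si in 478.757 g formula = 17.60 wt% Si.
27.98% − 17.60% gives a difference of 10.38 percentage points.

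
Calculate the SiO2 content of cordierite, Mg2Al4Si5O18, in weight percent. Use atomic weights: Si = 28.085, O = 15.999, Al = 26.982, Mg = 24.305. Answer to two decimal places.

M(Mg2Al4Si5O18) = 584.945 g/mol; M(SiO2) = 60.083 g/mol.
Moles SiO2 per formula unit = 5 Si ÷ 1 = 5.0000.
SiO2 fraction = (5.0000 × 60.083) / 584.945 = 300.415/584.945 = 0.5136.

51.36 wt%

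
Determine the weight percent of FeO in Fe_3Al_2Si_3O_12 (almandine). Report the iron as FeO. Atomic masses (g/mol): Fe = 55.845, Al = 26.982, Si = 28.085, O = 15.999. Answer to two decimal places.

Formula mass = 497.742 g/mol.
3 Fe → 3.0000 mol FeO per formula unit; M(FeO) = 71.844, so FeO mass = 215.532 g.
215.532/497.742 × 100 = 43.30 wt%.

43.30 wt%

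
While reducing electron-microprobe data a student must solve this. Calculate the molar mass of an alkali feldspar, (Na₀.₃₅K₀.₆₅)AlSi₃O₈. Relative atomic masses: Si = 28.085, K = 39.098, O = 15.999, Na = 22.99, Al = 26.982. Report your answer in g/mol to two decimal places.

272.69 g/mol

Na: 0.35 × 22.99 = 8.0465
K: 0.65 × 39.098 = 25.4137
Al: 1 × 26.982 = 26.9820
Si: 3 × 28.085 = 84.2550
O: 8 × 15.999 = 127.9920
Summing the contributions gives the formula mass.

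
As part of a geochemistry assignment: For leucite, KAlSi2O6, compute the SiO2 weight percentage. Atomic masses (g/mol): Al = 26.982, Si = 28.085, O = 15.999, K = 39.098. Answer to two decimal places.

M(KAlSi2O6) = 218.244 g/mol; M(SiO2) = 60.083 g/mol.
Moles SiO2 per formula unit = 2 Si ÷ 1 = 2.0000.
SiO2 fraction = (2.0000 × 60.083) / 218.244 = 120.166/218.244 = 0.5506.

55.06 wt%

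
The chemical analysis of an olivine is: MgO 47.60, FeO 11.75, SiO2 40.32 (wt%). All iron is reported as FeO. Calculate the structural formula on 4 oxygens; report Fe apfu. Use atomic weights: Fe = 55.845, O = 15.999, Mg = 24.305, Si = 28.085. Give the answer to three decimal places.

47.60 wt% MgO ÷ 40.304 g/mol = 1.18102 mol, giving 1.18102 Mg and 1.18102 O.
11.75 wt% FeO ÷ 71.844 g/mol = 0.16355 mol, giving 0.16355 Fe and 0.16355 O.
40.32 wt% SiO2 ÷ 60.083 g/mol = 0.67107 mol, giving 0.67107 Si and 1.34214 O.
Oxygen sums to 2.68671; scaling by 4/2.68671 = 1.48881 puts the formula on 4 O.
Fe: 0.16355 × 1.48881 = 0.243 atoms per formula unit.

0.243 Fe apfu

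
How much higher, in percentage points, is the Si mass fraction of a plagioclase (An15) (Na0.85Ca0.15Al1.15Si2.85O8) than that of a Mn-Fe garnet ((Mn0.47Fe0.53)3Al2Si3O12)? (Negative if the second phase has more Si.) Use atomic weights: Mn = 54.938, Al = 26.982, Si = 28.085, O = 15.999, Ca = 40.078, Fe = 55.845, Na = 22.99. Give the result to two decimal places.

Si in Na0.85Ca0.15Al1.15Si2.85O8: molar mass 264.617 g/mol; 2.85×28.085 = 80.042 g → 30.25 wt%.
Si in (Mn0.47Fe0.53)3Al2Si3O12: molar mass 496.463 g/mol; 3×28.085 = 84.255 g → 16.97 wt%.
Difference = 30.25 − 16.97 = 13.28 percentage points.

13.28 percentage points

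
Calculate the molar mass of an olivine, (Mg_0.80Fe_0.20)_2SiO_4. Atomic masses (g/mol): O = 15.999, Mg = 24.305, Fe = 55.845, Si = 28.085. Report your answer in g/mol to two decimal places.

The formula mass is the sum 1.60×24.305 + 0.40×55.845 + 1×28.085 + 4×15.999.

153.31 g/mol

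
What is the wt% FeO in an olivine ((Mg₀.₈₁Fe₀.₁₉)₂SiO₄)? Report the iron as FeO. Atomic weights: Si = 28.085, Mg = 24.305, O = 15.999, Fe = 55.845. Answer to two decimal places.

17.88 wt%

Formula mass = 152.676 g/mol.
0.38 Fe → 0.3800 mol FeO per formula unit; M(FeO) = 71.844, so FeO mass = 27.301 g.
27.301/152.676 × 100 = 17.88 wt%.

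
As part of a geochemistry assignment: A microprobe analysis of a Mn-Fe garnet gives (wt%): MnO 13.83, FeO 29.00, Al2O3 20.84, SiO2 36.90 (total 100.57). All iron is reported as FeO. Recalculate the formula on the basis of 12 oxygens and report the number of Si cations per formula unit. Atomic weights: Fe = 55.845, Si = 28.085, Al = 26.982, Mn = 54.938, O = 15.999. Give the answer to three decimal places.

13.83 wt% MnO ÷ 70.937 g/mol = 0.19496 mol, giving 0.19496 Mn and 0.19496 O.
29.00 wt% FeO ÷ 71.844 g/mol = 0.40365 mol, giving 0.40365 Fe and 0.40365 O.
20.84 wt% Al2O3 ÷ 101.961 g/mol = 0.20439 mol, giving 0.40878 Al and 0.61317 O.
36.90 wt% SiO2 ÷ 60.083 g/mol = 0.61415 mol, giving 0.61415 Si and 1.22830 O.
Oxygen sums to 2.44008; scaling by 12/2.44008 = 4.91787 puts the formula on 12 O.
Si: 0.61415 × 4.91787 = 3.020 atoms per formula unit.

3.020 Si apfu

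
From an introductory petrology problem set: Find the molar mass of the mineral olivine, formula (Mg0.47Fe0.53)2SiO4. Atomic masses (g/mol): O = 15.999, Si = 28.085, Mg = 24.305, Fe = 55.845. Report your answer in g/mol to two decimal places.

174.12 g/mol

Mg: 0.94 × 24.305 = 22.8467
Fe: 1.06 × 55.845 = 59.1957
Si: 1 × 28.085 = 28.0850
O: 4 × 15.999 = 63.9960
Summing the contributions gives the formula mass.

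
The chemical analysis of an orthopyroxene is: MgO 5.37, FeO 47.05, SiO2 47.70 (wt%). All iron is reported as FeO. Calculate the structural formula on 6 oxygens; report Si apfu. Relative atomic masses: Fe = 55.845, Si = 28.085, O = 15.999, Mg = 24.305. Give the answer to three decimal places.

2.005 Si apfu

MgO (M=40.304): mol = 0.13324; Mg = 0.13324, O = 0.13324.
FeO (M=71.844): mol = 0.65489; Fe = 0.65489, O = 0.65489.
SiO2 (M=60.083): mol = 0.79390; Si = 0.79390, O = 1.58780.
ΣO = 2.37593; factor = 6/ΣO = 2.52533.
Si apfu = 0.79390 × 2.52533 = 2.005.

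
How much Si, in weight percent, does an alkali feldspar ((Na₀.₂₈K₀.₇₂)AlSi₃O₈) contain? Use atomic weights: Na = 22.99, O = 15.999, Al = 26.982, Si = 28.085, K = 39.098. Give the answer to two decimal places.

30.77 weight percent

Formula mass = 0.28*22.99 + 0.72*39.098 + 1*26.982 + 3*28.085 + 8*15.999 = 273.817 g/mol, of which 84.255 g is Si.
So Si makes up 84.255/273.817 = 0.3077 of the mass, i.e. 30.77%.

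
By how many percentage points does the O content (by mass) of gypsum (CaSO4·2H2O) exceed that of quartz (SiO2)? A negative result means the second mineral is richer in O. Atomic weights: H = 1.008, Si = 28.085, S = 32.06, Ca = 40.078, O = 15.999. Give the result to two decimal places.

First mineral: 95.994 g O in 172.164 g formula = 55.76 wt% O.
Second mineral: 31.998 g O in 60.083 g formula = 53.26 wt% O.
55.76% − 53.26% gives a difference of 2.50 percentage points.

2.50 percentage points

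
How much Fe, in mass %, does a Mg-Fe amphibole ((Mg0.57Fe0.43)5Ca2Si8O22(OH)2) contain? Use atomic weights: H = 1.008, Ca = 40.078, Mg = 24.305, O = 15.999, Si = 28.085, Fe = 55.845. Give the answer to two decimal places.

13.64 mass %

Formula mass = 2.85·24.305 + 2.15·55.845 + 2·40.078 + 8·28.085 + 24·15.999 + 2·1.008 = 880.164 g/mol, of which 120.067 g is Fe.
So Fe makes up 120.067/880.164 = 0.1364 of the mass, i.e. 13.64%.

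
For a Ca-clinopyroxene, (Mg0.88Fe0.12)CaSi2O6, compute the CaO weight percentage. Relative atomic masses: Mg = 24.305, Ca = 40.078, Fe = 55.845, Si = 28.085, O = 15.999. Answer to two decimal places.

25.45 wt%

Formula mass = 220.332 g/mol.
1 Ca → 1.0000 mol CaO per formula unit; M(CaO) = 56.077, so CaO mass = 56.077 g.
56.077/220.332 × 100 = 25.45 wt%.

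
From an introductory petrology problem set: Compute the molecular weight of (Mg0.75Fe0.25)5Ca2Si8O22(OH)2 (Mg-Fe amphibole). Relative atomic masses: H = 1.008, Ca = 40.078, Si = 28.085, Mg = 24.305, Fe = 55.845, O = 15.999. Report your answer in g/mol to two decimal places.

851.78 g/mol

M = 3.75*24.305 + 1.25*55.845 + 2*40.078 + 8*28.085 + 24*15.999 + 2*1.008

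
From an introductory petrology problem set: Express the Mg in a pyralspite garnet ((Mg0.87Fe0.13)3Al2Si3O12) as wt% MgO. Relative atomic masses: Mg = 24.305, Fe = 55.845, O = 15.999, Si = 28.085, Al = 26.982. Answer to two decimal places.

25.32 wt%

Formula mass = 415.423 g/mol.
2.61 Mg → 2.6100 mol MgO per formula unit; M(MgO) = 40.304, so MgO mass = 105.193 g.
105.193/415.423 × 100 = 25.32 wt%.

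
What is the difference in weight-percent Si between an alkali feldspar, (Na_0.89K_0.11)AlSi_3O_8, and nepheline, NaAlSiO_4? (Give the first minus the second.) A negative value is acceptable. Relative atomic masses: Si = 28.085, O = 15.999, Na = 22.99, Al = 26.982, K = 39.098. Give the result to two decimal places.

12.15 percentage points

First mineral: 84.255 g Si in 263.991 g formula = 31.92 wt% Si.
Second mineral: 28.085 g Si in 142.053 g formula = 19.77 wt% Si.
31.92% − 19.77% gives a difference of 12.15 percentage points.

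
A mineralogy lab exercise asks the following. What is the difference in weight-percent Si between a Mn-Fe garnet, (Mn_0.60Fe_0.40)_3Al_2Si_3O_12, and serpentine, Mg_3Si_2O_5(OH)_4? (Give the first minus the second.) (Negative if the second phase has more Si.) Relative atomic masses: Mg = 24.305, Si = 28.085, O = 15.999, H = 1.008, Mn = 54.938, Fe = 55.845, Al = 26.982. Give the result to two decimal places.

M((Mn_0.60Fe_0.40)_3Al_2Si_3O_12) = 496.109 g/mol, so wt% Si = 84.255/496.109 × 100 = 16.98%.
M(Mg_3Si_2O_5(OH)_4) = 277.108 g/mol, so wt% Si = 56.170/277.108 × 100 = 20.27%.
16.98 − 20.27 = -3.29 pp.

-3.29 percentage points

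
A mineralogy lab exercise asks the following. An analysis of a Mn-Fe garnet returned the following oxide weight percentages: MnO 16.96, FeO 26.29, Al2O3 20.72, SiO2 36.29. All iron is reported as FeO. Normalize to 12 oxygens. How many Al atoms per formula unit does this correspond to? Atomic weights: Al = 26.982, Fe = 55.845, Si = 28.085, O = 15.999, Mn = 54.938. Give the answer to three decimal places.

2.013 Al apfu

MnO (M=70.937): mol = 0.23909; Mn = 0.23909, O = 0.23909.
FeO (M=71.844): mol = 0.36593; Fe = 0.36593, O = 0.36593.
Al2O3 (M=101.961): mol = 0.20321; Al = 0.40642, O = 0.60963.
SiO2 (M=60.083): mol = 0.60400; Si = 0.60400, O = 1.20800.
ΣO = 2.42265; factor = 12/ΣO = 4.95325.
Al apfu = 0.40642 × 4.95325 = 2.013.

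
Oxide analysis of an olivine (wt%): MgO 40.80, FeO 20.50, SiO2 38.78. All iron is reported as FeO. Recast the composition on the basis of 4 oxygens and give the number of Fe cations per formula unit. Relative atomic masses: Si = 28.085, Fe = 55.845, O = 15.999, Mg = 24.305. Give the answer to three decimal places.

40.80 wt% MgO ÷ 40.304 g/mol = 1.01231 mol, giving 1.01231 Mg and 1.01231 O.
20.50 wt% FeO ÷ 71.844 g/mol = 0.28534 mol, giving 0.28534 Fe and 0.28534 O.
38.78 wt% SiO2 ÷ 60.083 g/mol = 0.64544 mol, giving 0.64544 Si and 1.29088 O.
Oxygen sums to 2.58853; scaling by 4/2.58853 = 1.54528 puts the formula on 4 O.
Fe: 0.28534 × 1.54528 = 0.441 atoms per formula unit.

0.441 Fe apfu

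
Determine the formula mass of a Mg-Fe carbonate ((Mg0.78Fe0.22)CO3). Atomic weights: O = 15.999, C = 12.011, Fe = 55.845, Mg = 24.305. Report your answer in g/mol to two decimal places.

The formula mass is the sum 0.78×24.305 + 0.22×55.845 + 1×12.011 + 3×15.999.

91.25 g/mol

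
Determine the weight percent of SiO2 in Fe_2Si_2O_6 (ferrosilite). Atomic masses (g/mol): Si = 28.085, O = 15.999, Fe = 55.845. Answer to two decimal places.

Molar mass of Fe_2Si_2O_6 = 2·55.845 + 2·28.085 + 6·15.999 = 263.854 g/mol.
Each formula unit contains 2 Si, equivalent to 2/1 = 2.0000 mol SiO2.
M(SiO2) = 1×28.085 + 2×15.999 = 60.083 g/mol.
Mass of SiO2 per formula unit = 2.0000 × 60.083 = 120.166 g.
SiO2 wt% = 120.166 / 263.854 × 100 = 45.54%.

45.54 wt%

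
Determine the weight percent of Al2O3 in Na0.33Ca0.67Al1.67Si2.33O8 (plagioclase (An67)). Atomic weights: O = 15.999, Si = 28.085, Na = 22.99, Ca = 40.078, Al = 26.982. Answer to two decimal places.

Molar mass of Na0.33Ca0.67Al1.67Si2.33O8 = 0.33×22.99 + 0.67×40.078 + 1.67×26.982 + 2.33×28.085 + 8×15.999 = 272.929 g/mol.
Each formula unit contains 1.67 Al, equivalent to 1.67/2 = 0.8350 mol Al2O3.
M(Al2O3) = 2×26.982 + 3×15.999 = 101.961 g/mol.
Mass of Al2O3 per formula unit = 0.8350 × 101.961 = 85.137 g.
Al2O3 wt% = 85.137 / 272.929 × 100 = 31.19%.

31.19 wt%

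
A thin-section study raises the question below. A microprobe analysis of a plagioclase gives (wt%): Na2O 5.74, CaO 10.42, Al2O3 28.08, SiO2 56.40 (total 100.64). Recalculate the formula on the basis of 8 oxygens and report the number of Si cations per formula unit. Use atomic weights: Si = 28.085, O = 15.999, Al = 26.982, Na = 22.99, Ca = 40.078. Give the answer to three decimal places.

2.518 Si apfu

Na2O: 5.74/61.979 = 0.09261 mol → 0.18522 mol Na, 0.09261 mol O.
CaO: 10.42/56.077 = 0.18582 mol → 0.18582 mol Ca, 0.18582 mol O.
Al2O3: 28.08/101.961 = 0.27540 mol → 0.55080 mol Al, 0.82620 mol O.
SiO2: 56.40/60.083 = 0.93870 mol → 0.93870 mol Si, 1.87740 mol O.
Total oxygen = 2.98203 mol. Normalization factor = 8/2.98203 = 2.68274.
Si per 8 O = 0.93870 × 2.68274 = 2.518.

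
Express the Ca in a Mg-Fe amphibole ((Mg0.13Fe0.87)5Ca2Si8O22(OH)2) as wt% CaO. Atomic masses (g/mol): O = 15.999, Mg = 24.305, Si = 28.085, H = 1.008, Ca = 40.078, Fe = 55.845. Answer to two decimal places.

Formula mass = 949.552 g/mol.
2 Ca → 2.0000 mol CaO per formula unit; M(CaO) = 56.077, so CaO mass = 112.154 g.
112.154/949.552 × 100 = 11.81 wt%.

11.81 wt%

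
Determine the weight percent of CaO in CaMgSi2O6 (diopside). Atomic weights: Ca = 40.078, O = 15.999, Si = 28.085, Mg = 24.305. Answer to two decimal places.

Formula mass = 216.547 g/mol.
1 Ca → 1.0000 mol CaO per formula unit; M(CaO) = 56.077, so CaO mass = 56.077 g.
56.077/216.547 × 100 = 25.90 wt%.

25.90 wt%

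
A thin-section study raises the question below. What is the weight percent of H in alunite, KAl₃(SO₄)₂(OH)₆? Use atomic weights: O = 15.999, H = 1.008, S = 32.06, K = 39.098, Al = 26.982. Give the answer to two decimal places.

1.46 mass %

Molar mass of KAl₃(SO₄)₂(OH)₆: 1·39.098 + 3·26.982 + 2·32.06 + 14·15.999 + 6·1.008 = 414.198 g/mol.
Mass of H per formula unit: 6 × 1.008 = 6.048 g.
Weight fraction H = 6.048 / 414.198 = 0.0146.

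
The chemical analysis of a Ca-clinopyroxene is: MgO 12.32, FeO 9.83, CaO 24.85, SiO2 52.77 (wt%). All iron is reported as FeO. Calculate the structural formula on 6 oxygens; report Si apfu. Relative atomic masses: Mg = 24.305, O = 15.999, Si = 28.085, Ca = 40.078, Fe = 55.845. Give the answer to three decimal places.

12.32 wt% MgO ÷ 40.304 g/mol = 0.30568 mol, giving 0.30568 Mg and 0.30568 O.
9.83 wt% FeO ÷ 71.844 g/mol = 0.13682 mol, giving 0.13682 Fe and 0.13682 O.
24.85 wt% CaO ÷ 56.077 g/mol = 0.44314 mol, giving 0.44314 Ca and 0.44314 O.
52.77 wt% SiO2 ÷ 60.083 g/mol = 0.87829 mol, giving 0.87829 Si and 1.75658 O.
Oxygen sums to 2.64222; scaling by 6/2.64222 = 2.27082 puts the formula on 6 O.
Si: 0.87829 × 2.27082 = 1.994 atoms per formula unit.

1.994 Si apfu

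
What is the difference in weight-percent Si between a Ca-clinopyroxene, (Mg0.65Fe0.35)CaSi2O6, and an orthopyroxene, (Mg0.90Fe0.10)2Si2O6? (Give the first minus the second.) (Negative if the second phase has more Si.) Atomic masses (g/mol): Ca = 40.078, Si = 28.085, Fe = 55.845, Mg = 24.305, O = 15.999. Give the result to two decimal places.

Si in (Mg0.65Fe0.35)CaSi2O6: molar mass 227.586 g/mol; 2×28.085 = 56.170 g → 24.68 wt%.
Si in (Mg0.90Fe0.10)2Si2O6: molar mass 207.082 g/mol; 2×28.085 = 56.170 g → 27.12 wt%.
Difference = 24.68 − 27.12 = -2.44 percentage points.

-2.44 percentage points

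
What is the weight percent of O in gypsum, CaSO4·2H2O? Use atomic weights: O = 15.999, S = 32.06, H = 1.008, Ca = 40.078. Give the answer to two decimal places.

M(CaSO4·2H2O) = 172.164 g/mol.
O contributes 6 × 15.999 = 95.994 g per mole.
95.994/172.164 = 0.5576 → 55.76%.

55.76 mass %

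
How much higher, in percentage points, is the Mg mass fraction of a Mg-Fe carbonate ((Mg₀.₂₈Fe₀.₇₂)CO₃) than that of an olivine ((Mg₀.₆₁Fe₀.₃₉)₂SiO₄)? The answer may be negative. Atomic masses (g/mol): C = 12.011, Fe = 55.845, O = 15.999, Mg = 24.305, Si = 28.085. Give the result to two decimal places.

First mineral: 6.805 g Mg in 107.022 g formula = 6.36 wt% Mg.
Second mineral: 29.652 g Mg in 165.292 g formula = 17.94 wt% Mg.
6.36% − 17.94% gives a difference of -11.58 percentage points.

-11.58 percentage points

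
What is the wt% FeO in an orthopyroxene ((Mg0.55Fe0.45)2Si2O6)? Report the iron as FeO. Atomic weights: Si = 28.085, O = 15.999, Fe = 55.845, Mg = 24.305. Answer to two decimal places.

28.22 wt%

Molar mass of (Mg0.55Fe0.45)2Si2O6 = 1.10·24.305 + 0.90·55.845 + 2·28.085 + 6·15.999 = 229.160 g/mol.
Each formula unit contains 0.90 Fe, equivalent to 0.90/1 = 0.9000 mol FeO.
M(FeO) = 1×55.845 + 1×15.999 = 71.844 g/mol.
Mass of FeO per formula unit = 0.9000 × 71.844 = 64.660 g.
FeO wt% = 64.660 / 229.160 × 100 = 28.22%.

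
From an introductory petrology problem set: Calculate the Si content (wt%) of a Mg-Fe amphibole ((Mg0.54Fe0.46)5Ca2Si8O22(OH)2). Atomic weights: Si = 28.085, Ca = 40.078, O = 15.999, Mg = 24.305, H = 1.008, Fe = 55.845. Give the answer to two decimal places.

Formula mass = 2.70×24.305 + 2.30×55.845 + 2×40.078 + 8×28.085 + 24×15.999 + 2×1.008 = 884.895 g/mol, of which 224.680 g is Si.
So Si makes up 224.680/884.895 = 0.2539 of the mass, i.e. 25.39%.

25.39 wt%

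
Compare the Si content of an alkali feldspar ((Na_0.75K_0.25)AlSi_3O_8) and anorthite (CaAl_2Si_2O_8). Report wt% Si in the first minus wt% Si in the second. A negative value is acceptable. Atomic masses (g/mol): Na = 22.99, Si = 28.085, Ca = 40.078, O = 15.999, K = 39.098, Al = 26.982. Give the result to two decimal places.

11.46 percentage points

M((Na_0.75K_0.25)AlSi_3O_8) = 266.246 g/mol, so wt% Si = 84.255/266.246 × 100 = 31.65%.
M(CaAl_2Si_2O_8) = 278.204 g/mol, so wt% Si = 56.170/278.204 × 100 = 20.19%.
31.65 − 20.19 = 11.46 pp.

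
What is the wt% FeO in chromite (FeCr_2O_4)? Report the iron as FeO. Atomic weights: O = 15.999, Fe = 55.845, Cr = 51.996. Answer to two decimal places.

Molar mass of FeCr_2O_4 = 1*55.845 + 2*51.996 + 4*15.999 = 223.833 g/mol.
Each formula unit contains 1 Fe, equivalent to 1/1 = 1.0000 mol FeO.
M(FeO) = 1×55.845 + 1×15.999 = 71.844 g/mol.
Mass of FeO per formula unit = 1.0000 × 71.844 = 71.844 g.
FeO wt% = 71.844 / 223.833 × 100 = 32.10%.

32.10 wt%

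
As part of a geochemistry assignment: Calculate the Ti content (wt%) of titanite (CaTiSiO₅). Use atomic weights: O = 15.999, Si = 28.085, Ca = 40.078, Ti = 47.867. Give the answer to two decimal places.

Formula mass = 1·40.078 + 1·47.867 + 1·28.085 + 5·15.999 = 196.025 g/mol, of which 47.867 g is Ti.
So Ti makes up 47.867/196.025 = 0.2442 of the mass, i.e. 24.42%.

24.42 wt%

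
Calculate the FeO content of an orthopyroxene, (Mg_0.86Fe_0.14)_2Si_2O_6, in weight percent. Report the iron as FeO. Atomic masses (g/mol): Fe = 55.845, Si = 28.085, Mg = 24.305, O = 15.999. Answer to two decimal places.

M((Mg_0.86Fe_0.14)_2Si_2O_6) = 209.605 g/mol; M(FeO) = 71.844 g/mol.
Moles FeO per formula unit = 0.28 Fe ÷ 1 = 0.2800.
FeO fraction = (0.2800 × 71.844) / 209.605 = 20.116/209.605 = 0.0960.

9.60 wt%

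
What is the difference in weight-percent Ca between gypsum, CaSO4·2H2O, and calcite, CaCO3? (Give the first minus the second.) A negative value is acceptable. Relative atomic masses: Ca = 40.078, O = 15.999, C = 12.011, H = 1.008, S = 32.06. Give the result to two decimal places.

-16.76 percentage points

M(CaSO4·2H2O) = 172.164 g/mol, so wt% Ca = 40.078/172.164 × 100 = 23.28%.
M(CaCO3) = 100.086 g/mol, so wt% Ca = 40.078/100.086 × 100 = 40.04%.
23.28 − 40.04 = -16.76 pp.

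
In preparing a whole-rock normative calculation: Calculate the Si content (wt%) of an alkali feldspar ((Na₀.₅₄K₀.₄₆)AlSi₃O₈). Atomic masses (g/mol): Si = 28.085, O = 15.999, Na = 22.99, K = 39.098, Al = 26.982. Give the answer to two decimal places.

31.25 wt%

Molar mass of (Na₀.₅₄K₀.₄₆)AlSi₃O₈: 0.54*22.99 + 0.46*39.098 + 1*26.982 + 3*28.085 + 8*15.999 = 269.629 g/mol.
Mass of Si per formula unit: 3 × 28.085 = 84.255 g.
Weight fraction Si = 84.255 / 269.629 = 0.3125.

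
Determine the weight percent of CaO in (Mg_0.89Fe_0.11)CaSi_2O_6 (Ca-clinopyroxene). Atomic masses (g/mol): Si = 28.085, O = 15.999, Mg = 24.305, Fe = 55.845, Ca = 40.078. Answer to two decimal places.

25.49 wt%

Molar mass of (Mg_0.89Fe_0.11)CaSi_2O_6 = 0.89×24.305 + 0.11×55.845 + 1×40.078 + 2×28.085 + 6×15.999 = 220.016 g/mol.
Each formula unit contains 1 Ca, equivalent to 1/1 = 1.0000 mol CaO.
M(CaO) = 1×40.078 + 1×15.999 = 56.077 g/mol.
Mass of CaO per formula unit = 1.0000 × 56.077 = 56.077 g.
CaO wt% = 56.077 / 220.016 × 100 = 25.49%.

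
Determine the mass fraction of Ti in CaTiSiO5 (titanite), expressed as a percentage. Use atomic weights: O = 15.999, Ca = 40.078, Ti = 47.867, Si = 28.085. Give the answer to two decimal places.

Molar mass of CaTiSiO5: 1×40.078 + 1×47.867 + 1×28.085 + 5×15.999 = 196.025 g/mol.
Mass of Ti per formula unit: 1 × 47.867 = 47.867 g.
Weight fraction Ti = 47.867 / 196.025 = 0.2442.

24.42 wt%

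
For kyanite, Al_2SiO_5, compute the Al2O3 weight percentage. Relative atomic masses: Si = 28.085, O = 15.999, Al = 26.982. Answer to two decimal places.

M(Al_2SiO_5) = 162.044 g/mol; M(Al2O3) = 101.961 g/mol.
Moles Al2O3 per formula unit = 2 Al ÷ 2 = 1.0000.
Al2O3 fraction = (1.0000 × 101.961) / 162.044 = 101.961/162.044 = 0.6292.

62.92 wt%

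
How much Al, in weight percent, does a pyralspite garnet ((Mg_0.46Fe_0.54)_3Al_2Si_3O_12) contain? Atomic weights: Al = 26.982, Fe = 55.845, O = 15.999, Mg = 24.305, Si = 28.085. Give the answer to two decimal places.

Molar mass of (Mg_0.46Fe_0.54)_3Al_2Si_3O_12: 1.38×24.305 + 1.62×55.845 + 2×26.982 + 3×28.085 + 12×15.999 = 454.217 g/mol.
Mass of Al per formula unit: 2 × 26.982 = 53.964 g.
Weight fraction Al = 53.964 / 454.217 = 0.1188.

11.88 weight percent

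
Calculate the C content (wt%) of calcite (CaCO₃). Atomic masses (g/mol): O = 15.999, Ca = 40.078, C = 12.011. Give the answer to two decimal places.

12.00 wt%

M(CaCO₃) = 100.086 g/mol.
C contributes 1 × 12.011 = 12.011 g per mole.
12.011/100.086 = 0.1200 → 12.00%.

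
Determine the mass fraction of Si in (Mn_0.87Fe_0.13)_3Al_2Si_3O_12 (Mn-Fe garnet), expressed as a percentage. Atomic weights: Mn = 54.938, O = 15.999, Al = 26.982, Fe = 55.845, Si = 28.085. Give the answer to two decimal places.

17.01 weight percent

M((Mn_0.87Fe_0.13)_3Al_2Si_3O_12) = 495.375 g/mol.
Si contributes 3 × 28.085 = 84.255 g per mole.
84.255/495.375 = 0.1701 → 17.01%.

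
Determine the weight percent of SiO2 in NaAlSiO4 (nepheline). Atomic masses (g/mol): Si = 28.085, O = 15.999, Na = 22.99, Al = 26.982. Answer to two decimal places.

42.30 wt%

Molar mass of NaAlSiO4 = 1*22.99 + 1*26.982 + 1*28.085 + 4*15.999 = 142.053 g/mol.
Each formula unit contains 1 Si, equivalent to 1/1 = 1.0000 mol SiO2.
M(SiO2) = 1×28.085 + 2×15.999 = 60.083 g/mol.
Mass of SiO2 per formula unit = 1.0000 × 60.083 = 60.083 g.
SiO2 wt% = 60.083 / 142.053 × 100 = 42.30%.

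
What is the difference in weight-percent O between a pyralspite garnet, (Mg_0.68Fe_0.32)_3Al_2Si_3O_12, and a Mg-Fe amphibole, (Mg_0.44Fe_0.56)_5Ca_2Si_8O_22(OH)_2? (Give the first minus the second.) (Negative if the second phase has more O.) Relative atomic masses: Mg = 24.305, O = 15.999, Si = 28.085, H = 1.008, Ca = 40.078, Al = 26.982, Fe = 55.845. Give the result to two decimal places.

1.67 percentage points

O in (Mg_0.68Fe_0.32)_3Al_2Si_3O_12: molar mass 433.400 g/mol; 12×15.999 = 191.988 g → 44.30 wt%.
O in (Mg_0.44Fe_0.56)_5Ca_2Si_8O_22(OH)_2: molar mass 900.665 g/mol; 24×15.999 = 383.976 g → 42.63 wt%.
Difference = 44.30 − 42.63 = 1.67 percentage points.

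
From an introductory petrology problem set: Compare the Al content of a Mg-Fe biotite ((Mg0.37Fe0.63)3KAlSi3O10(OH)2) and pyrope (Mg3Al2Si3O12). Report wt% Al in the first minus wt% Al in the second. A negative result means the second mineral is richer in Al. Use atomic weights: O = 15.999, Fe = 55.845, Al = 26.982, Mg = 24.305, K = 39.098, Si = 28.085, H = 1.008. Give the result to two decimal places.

-7.73 percentage points

M((Mg0.37Fe0.63)3KAlSi3O10(OH)2) = 476.865 g/mol, so wt% Al = 26.982/476.865 × 100 = 5.66%.
M(Mg3Al2Si3O12) = 403.122 g/mol, so wt% Al = 53.964/403.122 × 100 = 13.39%.
5.66 − 13.39 = -7.73 pp.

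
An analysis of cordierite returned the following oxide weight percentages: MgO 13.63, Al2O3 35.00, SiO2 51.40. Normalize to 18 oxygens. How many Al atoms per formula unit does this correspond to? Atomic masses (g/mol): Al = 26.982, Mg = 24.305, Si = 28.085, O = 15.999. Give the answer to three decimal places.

4.014 Al apfu

13.63 wt% MgO ÷ 40.304 g/mol = 0.33818 mol, giving 0.33818 Mg and 0.33818 O.
35.00 wt% Al2O3 ÷ 101.961 g/mol = 0.34327 mol, giving 0.68654 Al and 1.02981 O.
51.40 wt% SiO2 ÷ 60.083 g/mol = 0.85548 mol, giving 0.85548 Si and 1.71096 O.
Oxygen sums to 3.07895; scaling by 18/3.07895 = 5.84615 puts the formula on 18 O.
Al: 0.68654 × 5.84615 = 4.014 atoms per formula unit.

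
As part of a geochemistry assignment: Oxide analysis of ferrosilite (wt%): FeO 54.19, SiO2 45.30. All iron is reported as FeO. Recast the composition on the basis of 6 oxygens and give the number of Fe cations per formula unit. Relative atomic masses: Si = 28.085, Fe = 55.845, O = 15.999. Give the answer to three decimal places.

FeO: 54.19/71.844 = 0.75427 mol → 0.75427 mol Fe, 0.75427 mol O.
SiO2: 45.30/60.083 = 0.75396 mol → 0.75396 mol Si, 1.50792 mol O.
Total oxygen = 2.26219 mol. Normalization factor = 6/2.26219 = 2.65230.
Fe per 6 O = 0.75427 × 2.65230 = 2.001.

2.001 Fe apfu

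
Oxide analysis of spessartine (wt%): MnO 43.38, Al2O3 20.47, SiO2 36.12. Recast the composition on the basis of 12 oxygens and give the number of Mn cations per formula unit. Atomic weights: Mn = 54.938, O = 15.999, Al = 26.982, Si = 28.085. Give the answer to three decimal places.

MnO: 43.38/70.937 = 0.61153 mol → 0.61153 mol Mn, 0.61153 mol O.
Al2O3: 20.47/101.961 = 0.20076 mol → 0.40152 mol Al, 0.60228 mol O.
SiO2: 36.12/60.083 = 0.60117 mol → 0.60117 mol Si, 1.20234 mol O.
Total oxygen = 2.41615 mol. Normalization factor = 12/2.41615 = 4.96658.
Mn per 12 O = 0.61153 × 4.96658 = 3.037.

3.037 Mn apfu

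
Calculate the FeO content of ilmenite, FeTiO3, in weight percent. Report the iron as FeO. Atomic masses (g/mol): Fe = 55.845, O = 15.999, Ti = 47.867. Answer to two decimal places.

47.36 wt%

Molar mass of FeTiO3 = 1×55.845 + 1×47.867 + 3×15.999 = 151.709 g/mol.
Each formula unit contains 1 Fe, equivalent to 1/1 = 1.0000 mol FeO.
M(FeO) = 1×55.845 + 1×15.999 = 71.844 g/mol.
Mass of FeO per formula unit = 1.0000 × 71.844 = 71.844 g.
FeO wt% = 71.844 / 151.709 × 100 = 47.36%.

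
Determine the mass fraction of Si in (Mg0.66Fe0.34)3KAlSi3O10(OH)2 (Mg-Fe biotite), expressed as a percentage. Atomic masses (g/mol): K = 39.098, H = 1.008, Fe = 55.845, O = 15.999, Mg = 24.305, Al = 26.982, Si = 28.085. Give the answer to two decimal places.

18.75 wt%

Molar mass of (Mg0.66Fe0.34)3KAlSi3O10(OH)2: 1.98×24.305 + 1.02×55.845 + 1×39.098 + 1×26.982 + 3×28.085 + 12×15.999 + 2×1.008 = 449.425 g/mol.
Mass of Si per formula unit: 3 × 28.085 = 84.255 g.
Weight fraction Si = 84.255 / 449.425 = 0.1875.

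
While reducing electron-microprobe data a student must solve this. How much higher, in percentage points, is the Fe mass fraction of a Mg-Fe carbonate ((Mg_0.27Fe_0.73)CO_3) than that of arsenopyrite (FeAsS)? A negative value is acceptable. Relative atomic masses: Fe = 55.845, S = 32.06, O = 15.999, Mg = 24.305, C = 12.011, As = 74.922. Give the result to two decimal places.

M((Mg_0.27Fe_0.73)CO_3) = 107.337 g/mol, so wt% Fe = 40.767/107.337 × 100 = 37.98%.
M(FeAsS) = 162.827 g/mol, so wt% Fe = 55.845/162.827 × 100 = 34.30%.
37.98 − 34.30 = 3.68 pp.

3.68 percentage points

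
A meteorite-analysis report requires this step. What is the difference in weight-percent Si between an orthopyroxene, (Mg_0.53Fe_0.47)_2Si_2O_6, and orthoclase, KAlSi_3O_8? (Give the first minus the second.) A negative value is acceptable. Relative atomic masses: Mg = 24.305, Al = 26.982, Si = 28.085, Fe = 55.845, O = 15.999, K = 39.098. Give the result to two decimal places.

-5.89 percentage points

M((Mg_0.53Fe_0.47)_2Si_2O_6) = 230.422 g/mol, so wt% Si = 56.170/230.422 × 100 = 24.38%.
M(KAlSi_3O_8) = 278.327 g/mol, so wt% Si = 84.255/278.327 × 100 = 30.27%.
24.38 − 30.27 = -5.89 pp.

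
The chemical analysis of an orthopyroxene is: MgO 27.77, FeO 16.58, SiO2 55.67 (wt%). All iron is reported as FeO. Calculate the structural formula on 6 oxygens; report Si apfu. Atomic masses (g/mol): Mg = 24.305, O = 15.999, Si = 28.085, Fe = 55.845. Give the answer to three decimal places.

MgO (M=40.304): mol = 0.68901; Mg = 0.68901, O = 0.68901.
FeO (M=71.844): mol = 0.23078; Fe = 0.23078, O = 0.23078.
SiO2 (M=60.083): mol = 0.92655; Si = 0.92655, O = 1.85310.
ΣO = 2.77289; factor = 6/ΣO = 2.16381.
Si apfu = 0.92655 × 2.16381 = 2.005.

2.005 Si apfu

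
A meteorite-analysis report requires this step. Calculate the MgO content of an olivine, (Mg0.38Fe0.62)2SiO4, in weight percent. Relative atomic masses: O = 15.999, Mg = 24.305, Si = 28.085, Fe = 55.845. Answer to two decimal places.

M((Mg0.38Fe0.62)2SiO4) = 179.801 g/mol; M(MgO) = 40.304 g/mol.
Moles MgO per formula unit = 0.76 Mg ÷ 1 = 0.7600.
MgO fraction = (0.7600 × 40.304) / 179.801 = 30.631/179.801 = 0.1704.

17.04 wt%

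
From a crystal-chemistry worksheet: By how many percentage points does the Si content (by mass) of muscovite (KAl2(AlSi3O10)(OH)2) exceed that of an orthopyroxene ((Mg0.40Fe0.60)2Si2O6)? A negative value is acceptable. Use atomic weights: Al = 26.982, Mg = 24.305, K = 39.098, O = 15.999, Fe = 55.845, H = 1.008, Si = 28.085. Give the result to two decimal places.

M(KAl2(AlSi3O10)(OH)2) = 398.303 g/mol, so wt% Si = 84.255/398.303 × 100 = 21.15%.
M((Mg0.40Fe0.60)2Si2O6) = 238.622 g/mol, so wt% Si = 56.170/238.622 × 100 = 23.54%.
21.15 − 23.54 = -2.39 pp.

-2.39 percentage points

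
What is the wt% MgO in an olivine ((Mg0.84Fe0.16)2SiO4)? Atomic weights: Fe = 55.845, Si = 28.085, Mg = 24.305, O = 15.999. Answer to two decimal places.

44.91 wt%

Formula mass = 150.784 g/mol.
1.68 Mg → 1.6800 mol MgO per formula unit; M(MgO) = 40.304, so MgO mass = 67.711 g.
67.711/150.784 × 100 = 44.91 wt%.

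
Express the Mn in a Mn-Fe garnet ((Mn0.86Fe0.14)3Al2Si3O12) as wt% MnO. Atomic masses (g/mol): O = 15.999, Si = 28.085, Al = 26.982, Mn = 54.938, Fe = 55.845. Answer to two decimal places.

Molar mass of (Mn0.86Fe0.14)3Al2Si3O12 = 2.58·54.938 + 0.42·55.845 + 2·26.982 + 3·28.085 + 12·15.999 = 495.402 g/mol.
Each formula unit contains 2.58 Mn, equivalent to 2.58/1 = 2.5800 mol MnO.
M(MnO) = 1×54.938 + 1×15.999 = 70.937 g/mol.
Mass of MnO per formula unit = 2.5800 × 70.937 = 183.017 g.
MnO wt% = 183.017 / 495.402 × 100 = 36.94%.

36.94 wt%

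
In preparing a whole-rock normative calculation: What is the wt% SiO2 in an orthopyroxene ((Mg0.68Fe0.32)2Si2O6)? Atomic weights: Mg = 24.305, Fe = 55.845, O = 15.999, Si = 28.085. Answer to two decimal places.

Molar mass of (Mg0.68Fe0.32)2Si2O6 = 1.36·24.305 + 0.64·55.845 + 2·28.085 + 6·15.999 = 220.960 g/mol.
Each formula unit contains 2 Si, equivalent to 2/1 = 2.0000 mol SiO2.
M(SiO2) = 1×28.085 + 2×15.999 = 60.083 g/mol.
Mass of SiO2 per formula unit = 2.0000 × 60.083 = 120.166 g.
SiO2 wt% = 120.166 / 220.960 × 100 = 54.38%.

54.38 wt%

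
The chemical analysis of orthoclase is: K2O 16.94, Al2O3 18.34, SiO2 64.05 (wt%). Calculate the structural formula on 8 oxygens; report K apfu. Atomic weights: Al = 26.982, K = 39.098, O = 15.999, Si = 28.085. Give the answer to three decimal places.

1.009 K apfu

K2O (M=94.195): mol = 0.17984; K = 0.35968, O = 0.17984.
Al2O3 (M=101.961): mol = 0.17987; Al = 0.35974, O = 0.53961.
SiO2 (M=60.083): mol = 1.06603; Si = 1.06603, O = 2.13206.
ΣO = 2.85151; factor = 8/ΣO = 2.80553.
K apfu = 0.35968 × 2.80553 = 1.009.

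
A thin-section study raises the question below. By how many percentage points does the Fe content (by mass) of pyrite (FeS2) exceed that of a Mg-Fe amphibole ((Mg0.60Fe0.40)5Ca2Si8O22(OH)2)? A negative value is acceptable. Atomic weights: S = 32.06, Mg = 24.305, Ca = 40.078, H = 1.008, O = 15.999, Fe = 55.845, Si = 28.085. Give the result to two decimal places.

Fe in FeS2: molar mass 119.965 g/mol; 1×55.845 = 55.845 g → 46.55 wt%.
Fe in (Mg0.60Fe0.40)5Ca2Si8O22(OH)2: molar mass 875.433 g/mol; 2×55.845 = 111.690 g → 12.76 wt%.
Difference = 46.55 − 12.76 = 33.79 percentage points.

33.79 percentage points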